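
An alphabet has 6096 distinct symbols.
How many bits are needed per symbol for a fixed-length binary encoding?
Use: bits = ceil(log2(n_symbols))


log2(6096) = 12.5736
Bracket: 2^12 = 4096 < 6096 <= 2^13 = 8192
So ceil(log2(6096)) = 13

bits = ceil(log2(6096)) = ceil(12.5736) = 13 bits


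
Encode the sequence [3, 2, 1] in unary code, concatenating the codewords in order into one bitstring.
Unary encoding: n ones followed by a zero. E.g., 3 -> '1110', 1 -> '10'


Encode each number as n ones followed by a terminating 0:
  3 -> 1110 (4 bits)
  2 -> 110 (3 bits)
  1 -> 10 (2 bits)
Total length = 4 + 3 + 2 = 9 bits.

Unary([3, 2, 1]) = 111011010 (9 bits)


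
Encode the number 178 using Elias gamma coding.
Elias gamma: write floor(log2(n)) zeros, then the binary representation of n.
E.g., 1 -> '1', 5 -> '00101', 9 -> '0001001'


num_bits = floor(log2(178)) + 1 = 8
leading_zeros = num_bits - 1 = 7
binary(178) = 10110010

Elias gamma(178) = '0000000' + '10110010' = 000000010110010 (15 bits)


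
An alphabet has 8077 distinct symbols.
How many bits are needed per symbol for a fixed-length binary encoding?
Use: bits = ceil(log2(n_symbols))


log2(8077) = 12.9796
Bracket: 2^12 = 4096 < 8077 <= 2^13 = 8192
So ceil(log2(8077)) = 13

bits = ceil(log2(8077)) = ceil(12.9796) = 13 bits


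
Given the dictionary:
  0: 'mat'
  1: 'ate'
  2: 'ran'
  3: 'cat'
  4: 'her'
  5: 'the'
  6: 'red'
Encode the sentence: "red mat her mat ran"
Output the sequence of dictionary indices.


Look up each word in the dictionary:
  'red' -> 6
  'mat' -> 0
  'her' -> 4
  'mat' -> 0
  'ran' -> 2

Encoded: [6, 0, 4, 0, 2]


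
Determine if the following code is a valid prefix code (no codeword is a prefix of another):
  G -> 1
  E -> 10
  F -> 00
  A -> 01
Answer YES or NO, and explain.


Checking each pair (does one codeword prefix another?):
  G='1' vs E='10': prefix -- VIOLATION

NO -- this is NOT a valid prefix code. G (1) is a prefix of E (10).


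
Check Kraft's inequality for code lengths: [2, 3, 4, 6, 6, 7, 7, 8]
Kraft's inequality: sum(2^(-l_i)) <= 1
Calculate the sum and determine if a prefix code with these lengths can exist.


Sum = 2^(-2) + 2^(-3) + 2^(-4) + 2^(-6) + 2^(-6) + 2^(-7) + 2^(-7) + 2^(-8)
    = 0.25 + 0.125 + 0.0625 + 0.015625 + 0.015625 + 0.0078125 + 0.0078125 + 0.00390625
    = 125/256 = 0.48828125
Since 0.48828125 <= 1, Kraft's inequality IS satisfied.
A prefix code with these lengths CAN exist.

Kraft sum = 0.48828125. Satisfied.


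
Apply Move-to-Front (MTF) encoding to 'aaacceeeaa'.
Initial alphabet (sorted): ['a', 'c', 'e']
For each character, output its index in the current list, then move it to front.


MTF encoding:
'a': index 0 in ['a', 'c', 'e'] -> ['a', 'c', 'e']
'a': index 0 in ['a', 'c', 'e'] -> ['a', 'c', 'e']
'a': index 0 in ['a', 'c', 'e'] -> ['a', 'c', 'e']
'c': index 1 in ['a', 'c', 'e'] -> ['c', 'a', 'e']
'c': index 0 in ['c', 'a', 'e'] -> ['c', 'a', 'e']
'e': index 2 in ['c', 'a', 'e'] -> ['e', 'c', 'a']
'e': index 0 in ['e', 'c', 'a'] -> ['e', 'c', 'a']
'e': index 0 in ['e', 'c', 'a'] -> ['e', 'c', 'a']
'a': index 2 in ['e', 'c', 'a'] -> ['a', 'e', 'c']
'a': index 0 in ['a', 'e', 'c'] -> ['a', 'e', 'c']


Output: [0, 0, 0, 1, 0, 2, 0, 0, 2, 0]


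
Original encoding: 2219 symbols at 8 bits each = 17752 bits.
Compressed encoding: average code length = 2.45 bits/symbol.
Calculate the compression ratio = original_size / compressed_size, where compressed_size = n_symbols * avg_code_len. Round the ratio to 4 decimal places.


original_size = n_symbols * orig_bits = 2219 * 8 = 17752 bits
compressed_size = n_symbols * avg_code_len = 2219 * 2.45 = 5436.55 bits
ratio = original_size / compressed_size = 17752 / 5436.55 = 3.2653

Compression ratio = 3.2653


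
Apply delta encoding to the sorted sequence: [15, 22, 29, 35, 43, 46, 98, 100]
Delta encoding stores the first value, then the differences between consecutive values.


First value: 15
Deltas:
  22 - 15 = 7
  29 - 22 = 7
  35 - 29 = 6
  43 - 35 = 8
  46 - 43 = 3
  98 - 46 = 52
  100 - 98 = 2


Delta encoded: [15, 7, 7, 6, 8, 3, 52, 2]


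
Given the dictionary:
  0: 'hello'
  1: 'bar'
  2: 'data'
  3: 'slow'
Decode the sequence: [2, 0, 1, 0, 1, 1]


Look up each index in the dictionary:
  2 -> 'data'
  0 -> 'hello'
  1 -> 'bar'
  0 -> 'hello'
  1 -> 'bar'
  1 -> 'bar'

Decoded: "data hello bar hello bar bar"


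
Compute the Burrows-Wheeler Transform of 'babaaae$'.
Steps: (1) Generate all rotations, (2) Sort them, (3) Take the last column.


Rotations (sorted):
  0: $babaaae -> last char: e
  1: aaae$bab -> last char: b
  2: aae$baba -> last char: a
  3: abaaae$b -> last char: b
  4: ae$babaa -> last char: a
  5: baaae$ba -> last char: a
  6: babaaae$ -> last char: $
  7: e$babaaa -> last char: a


BWT = ebabaa$a


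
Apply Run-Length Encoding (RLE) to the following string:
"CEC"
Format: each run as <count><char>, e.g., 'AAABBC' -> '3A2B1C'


Scanning runs left to right:
  i=0: run of 'C' x 1 -> '1C'
  i=1: run of 'E' x 1 -> '1E'
  i=2: run of 'C' x 1 -> '1C'

RLE = 1C1E1C


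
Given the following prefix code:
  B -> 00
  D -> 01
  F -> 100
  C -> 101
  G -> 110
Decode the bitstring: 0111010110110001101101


Decoding step by step:
Bits 01 -> D
Bits 110 -> G
Bits 101 -> C
Bits 101 -> C
Bits 100 -> F
Bits 01 -> D
Bits 101 -> C
Bits 101 -> C


Decoded message: DGCCFDCC


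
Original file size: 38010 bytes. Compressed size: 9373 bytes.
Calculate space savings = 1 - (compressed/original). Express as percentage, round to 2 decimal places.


ratio = compressed/original = 9373/38010 = 0.246593
savings = 1 - ratio = 1 - 0.246593 = 0.753407
as a percentage: 0.753407 * 100 = 75.34%

Space savings = 1 - 9373/38010 = 75.34%


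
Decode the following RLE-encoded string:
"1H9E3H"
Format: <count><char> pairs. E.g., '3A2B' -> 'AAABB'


Expanding each <count><char> pair:
  1H -> 'H'
  9E -> 'EEEEEEEEE'
  3H -> 'HHH'

Decoded = HEEEEEEEEEHHH


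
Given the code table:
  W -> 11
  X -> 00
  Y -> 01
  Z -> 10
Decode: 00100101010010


Decoding:
00 -> X
10 -> Z
01 -> Y
01 -> Y
01 -> Y
00 -> X
10 -> Z


Result: XZYYYXZ


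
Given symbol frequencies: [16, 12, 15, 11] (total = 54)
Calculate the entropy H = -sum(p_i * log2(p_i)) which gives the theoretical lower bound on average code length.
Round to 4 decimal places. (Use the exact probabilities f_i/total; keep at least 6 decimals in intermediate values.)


Per-symbol terms -p_i * log2(p_i) with p_i = f_i/54:
  p = 16/54 = 0.296296: log2(p) = -1.754888, -p*log2(p) = 0.519967
  p = 12/54 = 0.222222: log2(p) = -2.169925, -p*log2(p) = 0.482206
  p = 15/54 = 0.277778: log2(p) = -1.847997, -p*log2(p) = 0.513332
  p = 11/54 = 0.203704: log2(p) = -2.295456, -p*log2(p) = 0.467593
H = 0.519967 + 0.482206 + 0.513332 + 0.467593 = 1.983098

H = 1.9831 bits/symbol


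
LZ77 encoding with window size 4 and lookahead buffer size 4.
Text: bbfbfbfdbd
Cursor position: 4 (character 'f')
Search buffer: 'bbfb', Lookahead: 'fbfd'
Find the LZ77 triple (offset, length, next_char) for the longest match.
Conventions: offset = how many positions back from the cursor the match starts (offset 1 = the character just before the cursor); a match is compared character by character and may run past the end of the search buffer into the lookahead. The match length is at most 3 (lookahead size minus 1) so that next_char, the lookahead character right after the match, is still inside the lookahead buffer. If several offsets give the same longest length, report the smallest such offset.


Try each offset into the search buffer:
  offset=1 (pos 3, char 'b'): match length 0
  offset=2 (pos 2, char 'f'): match length 3
  offset=3 (pos 1, char 'b'): match length 0
  offset=4 (pos 0, char 'b'): match length 0
Longest match has length 3 at offset 2.
next_char = character at position 4 + 3 = 7 -> 'd'

Best match: offset=2, length=3 (matching 'fbf' starting at position 2)
LZ77 triple: (2, 3, 'd')


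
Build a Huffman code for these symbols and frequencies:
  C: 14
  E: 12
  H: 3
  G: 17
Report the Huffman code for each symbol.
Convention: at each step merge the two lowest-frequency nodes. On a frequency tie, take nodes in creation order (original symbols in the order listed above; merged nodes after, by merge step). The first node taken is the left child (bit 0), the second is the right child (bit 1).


Huffman tree construction:
Step 1: Merge H(3) + E(12) = 15
Step 2: Merge C(14) + (H+E)(15) = 29
Step 3: Merge G(17) + (C+(H+E))(29) = 46
Read each symbol's code off the tree from the root (left child = 0, right child = 1).

Codes:
  C: 10 (length 2)
  E: 111 (length 3)
  H: 110 (length 3)
  G: 0 (length 1)
Average code length: 90/46 = 1.9565 bits/symbol


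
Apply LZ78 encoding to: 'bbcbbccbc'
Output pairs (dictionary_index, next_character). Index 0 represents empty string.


LZ78 encoding steps:
Dictionary: {0: ''}
Step 1: w='' (idx 0), next='b' -> output (0, 'b'), add 'b' as idx 1
Step 2: w='b' (idx 1), next='c' -> output (1, 'c'), add 'bc' as idx 2
Step 3: w='b' (idx 1), next='b' -> output (1, 'b'), add 'bb' as idx 3
Step 4: w='' (idx 0), next='c' -> output (0, 'c'), add 'c' as idx 4
Step 5: w='c' (idx 4), next='b' -> output (4, 'b'), add 'cb' as idx 5
Step 6: w='c' (idx 4), end of input -> output (4, '')


Encoded: [(0, 'b'), (1, 'c'), (1, 'b'), (0, 'c'), (4, 'b'), (4, '')]


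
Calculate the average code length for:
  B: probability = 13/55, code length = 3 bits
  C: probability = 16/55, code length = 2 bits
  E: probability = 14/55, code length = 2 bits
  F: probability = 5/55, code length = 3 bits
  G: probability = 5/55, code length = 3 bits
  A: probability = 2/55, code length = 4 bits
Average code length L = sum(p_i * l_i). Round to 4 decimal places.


Weighted contributions p_i * l_i:
  B: (13/55) * 3 = 39/55
  C: (16/55) * 2 = 32/55
  E: (14/55) * 2 = 28/55
  F: (5/55) * 3 = 15/55
  G: (5/55) * 3 = 15/55
  A: (2/55) * 4 = 8/55
Sum = (39 + 32 + 28 + 15 + 15 + 8)/55 = 137/55

L = 137/55 = 2.4909 bits/symbol


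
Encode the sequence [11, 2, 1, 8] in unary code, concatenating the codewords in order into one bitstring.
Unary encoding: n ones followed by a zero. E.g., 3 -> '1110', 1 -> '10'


Encode each number as n ones followed by a terminating 0:
  11 -> 111111111110 (12 bits)
  2 -> 110 (3 bits)
  1 -> 10 (2 bits)
  8 -> 111111110 (9 bits)
Total length = 12 + 3 + 2 + 9 = 26 bits.

Unary([11, 2, 1, 8]) = 11111111111011010111111110 (26 bits)


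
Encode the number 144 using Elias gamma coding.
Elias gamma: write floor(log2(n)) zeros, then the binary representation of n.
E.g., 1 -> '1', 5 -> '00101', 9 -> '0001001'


num_bits = floor(log2(144)) + 1 = 8
leading_zeros = num_bits - 1 = 7
binary(144) = 10010000

Elias gamma(144) = '0000000' + '10010000' = 000000010010000 (15 bits)


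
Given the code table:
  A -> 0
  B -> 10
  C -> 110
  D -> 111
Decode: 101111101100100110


Decoding:
10 -> B
111 -> D
110 -> C
110 -> C
0 -> A
10 -> B
0 -> A
110 -> C


Result: BDCCABAC


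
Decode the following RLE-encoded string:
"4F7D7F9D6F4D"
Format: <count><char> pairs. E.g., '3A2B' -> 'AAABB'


Expanding each <count><char> pair:
  4F -> 'FFFF'
  7D -> 'DDDDDDD'
  7F -> 'FFFFFFF'
  9D -> 'DDDDDDDDD'
  6F -> 'FFFFFF'
  4D -> 'DDDD'

Decoded = FFFFDDDDDDDFFFFFFFDDDDDDDDDFFFFFFDDDD


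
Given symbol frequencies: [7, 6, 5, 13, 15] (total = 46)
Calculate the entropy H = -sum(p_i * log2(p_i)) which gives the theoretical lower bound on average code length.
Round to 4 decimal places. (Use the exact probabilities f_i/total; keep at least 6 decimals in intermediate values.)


Per-symbol terms -p_i * log2(p_i) with p_i = f_i/46:
  p = 7/46 = 0.152174: log2(p) = -2.716207, -p*log2(p) = 0.413336
  p = 6/46 = 0.130435: log2(p) = -2.938599, -p*log2(p) = 0.383296
  p = 5/46 = 0.108696: log2(p) = -3.201634, -p*log2(p) = 0.348004
  p = 13/46 = 0.282609: log2(p) = -1.823122, -p*log2(p) = 0.515230
  p = 15/46 = 0.326087: log2(p) = -1.616671, -p*log2(p) = 0.527175
H = 0.413336 + 0.383296 + 0.348004 + 0.515230 + 0.527175 = 2.187041

H = 2.187 bits/symbol


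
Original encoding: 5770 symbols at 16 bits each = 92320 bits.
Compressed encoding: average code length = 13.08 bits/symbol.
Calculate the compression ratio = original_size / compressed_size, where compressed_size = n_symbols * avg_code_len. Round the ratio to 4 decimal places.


original_size = n_symbols * orig_bits = 5770 * 16 = 92320 bits
compressed_size = n_symbols * avg_code_len = 5770 * 13.08 = 75471.6 bits
ratio = original_size / compressed_size = 92320 / 75471.6 = 1.2232

Compression ratio = 1.2232


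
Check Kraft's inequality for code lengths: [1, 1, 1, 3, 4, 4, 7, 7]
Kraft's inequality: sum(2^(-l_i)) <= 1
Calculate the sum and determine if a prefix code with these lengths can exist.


Sum = 2^(-1) + 2^(-1) + 2^(-1) + 2^(-3) + 2^(-4) + 2^(-4) + 2^(-7) + 2^(-7)
    = 0.5 + 0.5 + 0.5 + 0.125 + 0.0625 + 0.0625 + 0.0078125 + 0.0078125
    = 226/128 = 1.765625
Since 1.765625 > 1, Kraft's inequality is NOT satisfied.
A prefix code with these lengths CANNOT exist.

Kraft sum = 1.765625. Not satisfied.


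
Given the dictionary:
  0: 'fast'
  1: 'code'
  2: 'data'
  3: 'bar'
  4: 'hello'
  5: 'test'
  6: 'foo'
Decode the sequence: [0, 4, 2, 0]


Look up each index in the dictionary:
  0 -> 'fast'
  4 -> 'hello'
  2 -> 'data'
  0 -> 'fast'

Decoded: "fast hello data fast"


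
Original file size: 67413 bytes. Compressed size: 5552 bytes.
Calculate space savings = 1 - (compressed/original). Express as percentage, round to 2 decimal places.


ratio = compressed/original = 5552/67413 = 0.082358
savings = 1 - ratio = 1 - 0.082358 = 0.917642
as a percentage: 0.917642 * 100 = 91.76%

Space savings = 1 - 5552/67413 = 91.76%


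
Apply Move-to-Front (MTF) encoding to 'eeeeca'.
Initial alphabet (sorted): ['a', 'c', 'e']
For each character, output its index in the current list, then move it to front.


MTF encoding:
'e': index 2 in ['a', 'c', 'e'] -> ['e', 'a', 'c']
'e': index 0 in ['e', 'a', 'c'] -> ['e', 'a', 'c']
'e': index 0 in ['e', 'a', 'c'] -> ['e', 'a', 'c']
'e': index 0 in ['e', 'a', 'c'] -> ['e', 'a', 'c']
'c': index 2 in ['e', 'a', 'c'] -> ['c', 'e', 'a']
'a': index 2 in ['c', 'e', 'a'] -> ['a', 'c', 'e']


Output: [2, 0, 0, 0, 2, 2]


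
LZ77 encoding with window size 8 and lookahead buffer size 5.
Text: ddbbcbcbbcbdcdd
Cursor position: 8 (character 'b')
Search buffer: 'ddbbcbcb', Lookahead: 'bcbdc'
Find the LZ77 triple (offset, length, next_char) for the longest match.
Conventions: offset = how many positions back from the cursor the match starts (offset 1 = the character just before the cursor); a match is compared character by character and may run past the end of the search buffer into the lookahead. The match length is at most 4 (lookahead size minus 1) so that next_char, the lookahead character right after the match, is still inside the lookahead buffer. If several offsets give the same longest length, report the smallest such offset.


Try each offset into the search buffer:
  offset=1 (pos 7, char 'b'): match length 1
  offset=2 (pos 6, char 'c'): match length 0
  offset=3 (pos 5, char 'b'): match length 3
  offset=4 (pos 4, char 'c'): match length 0
  offset=5 (pos 3, char 'b'): match length 3
  offset=6 (pos 2, char 'b'): match length 1
  offset=7 (pos 1, char 'd'): match length 0
  offset=8 (pos 0, char 'd'): match length 0
Longest match has length 3, found at offsets 3, 5; take the smallest, offset 3.
next_char = character at position 8 + 3 = 11 -> 'd'

Best match: offset=3, length=3 (matching 'bcb' starting at position 5)
LZ77 triple: (3, 3, 'd')


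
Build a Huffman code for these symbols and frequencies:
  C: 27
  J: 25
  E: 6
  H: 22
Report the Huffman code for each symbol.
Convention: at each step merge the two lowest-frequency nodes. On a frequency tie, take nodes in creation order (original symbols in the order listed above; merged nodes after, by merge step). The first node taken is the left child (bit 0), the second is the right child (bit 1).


Huffman tree construction:
Step 1: Merge E(6) + H(22) = 28
Step 2: Merge J(25) + C(27) = 52
Step 3: Merge (E+H)(28) + (J+C)(52) = 80
Read each symbol's code off the tree from the root (left child = 0, right child = 1).

Codes:
  C: 11 (length 2)
  J: 10 (length 2)
  E: 00 (length 2)
  H: 01 (length 2)
Average code length: 160/80 = 2.0000 bits/symbol


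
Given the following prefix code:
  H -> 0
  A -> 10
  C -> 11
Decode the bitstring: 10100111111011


Decoding step by step:
Bits 10 -> A
Bits 10 -> A
Bits 0 -> H
Bits 11 -> C
Bits 11 -> C
Bits 11 -> C
Bits 0 -> H
Bits 11 -> C


Decoded message: AAHCCCHC


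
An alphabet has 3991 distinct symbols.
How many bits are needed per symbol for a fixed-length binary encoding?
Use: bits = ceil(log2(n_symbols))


log2(3991) = 11.9625
Bracket: 2^11 = 2048 < 3991 <= 2^12 = 4096
So ceil(log2(3991)) = 12

bits = ceil(log2(3991)) = ceil(11.9625) = 12 bits


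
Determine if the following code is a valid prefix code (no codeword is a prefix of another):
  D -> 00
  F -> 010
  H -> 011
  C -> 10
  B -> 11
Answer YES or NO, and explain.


Checking each pair (does one codeword prefix another?):
  D='00' vs F='010': no prefix
  D='00' vs H='011': no prefix
  D='00' vs C='10': no prefix
  D='00' vs B='11': no prefix
  F='010' vs D='00': no prefix
  F='010' vs H='011': no prefix
  F='010' vs C='10': no prefix
  F='010' vs B='11': no prefix
  H='011' vs D='00': no prefix
  H='011' vs F='010': no prefix
  H='011' vs C='10': no prefix
  H='011' vs B='11': no prefix
  C='10' vs D='00': no prefix
  C='10' vs F='010': no prefix
  C='10' vs H='011': no prefix
  C='10' vs B='11': no prefix
  B='11' vs D='00': no prefix
  B='11' vs F='010': no prefix
  B='11' vs H='011': no prefix
  B='11' vs C='10': no prefix
No violation found over all pairs.

YES -- this is a valid prefix code. No codeword is a prefix of any other codeword.


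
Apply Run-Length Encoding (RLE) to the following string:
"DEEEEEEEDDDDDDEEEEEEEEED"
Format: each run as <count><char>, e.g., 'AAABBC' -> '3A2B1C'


Scanning runs left to right:
  i=0: run of 'D' x 1 -> '1D'
  i=1: run of 'E' x 7 -> '7E'
  i=8: run of 'D' x 6 -> '6D'
  i=14: run of 'E' x 9 -> '9E'
  i=23: run of 'D' x 1 -> '1D'

RLE = 1D7E6D9E1D


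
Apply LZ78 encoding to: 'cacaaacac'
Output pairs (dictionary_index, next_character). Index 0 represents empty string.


LZ78 encoding steps:
Dictionary: {0: ''}
Step 1: w='' (idx 0), next='c' -> output (0, 'c'), add 'c' as idx 1
Step 2: w='' (idx 0), next='a' -> output (0, 'a'), add 'a' as idx 2
Step 3: w='c' (idx 1), next='a' -> output (1, 'a'), add 'ca' as idx 3
Step 4: w='a' (idx 2), next='a' -> output (2, 'a'), add 'aa' as idx 4
Step 5: w='ca' (idx 3), next='c' -> output (3, 'c'), add 'cac' as idx 5


Encoded: [(0, 'c'), (0, 'a'), (1, 'a'), (2, 'a'), (3, 'c')]


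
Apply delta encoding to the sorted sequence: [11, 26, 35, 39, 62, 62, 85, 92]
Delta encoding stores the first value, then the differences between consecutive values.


First value: 11
Deltas:
  26 - 11 = 15
  35 - 26 = 9
  39 - 35 = 4
  62 - 39 = 23
  62 - 62 = 0
  85 - 62 = 23
  92 - 85 = 7


Delta encoded: [11, 15, 9, 4, 23, 0, 23, 7]


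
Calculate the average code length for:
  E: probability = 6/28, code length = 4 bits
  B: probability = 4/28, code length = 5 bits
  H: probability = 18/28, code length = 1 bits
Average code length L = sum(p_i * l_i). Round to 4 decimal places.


Weighted contributions p_i * l_i:
  E: (6/28) * 4 = 24/28
  B: (4/28) * 5 = 20/28
  H: (18/28) * 1 = 18/28
Sum = (24 + 20 + 18)/28 = 62/28

L = 62/28 = 2.2143 bits/symbol


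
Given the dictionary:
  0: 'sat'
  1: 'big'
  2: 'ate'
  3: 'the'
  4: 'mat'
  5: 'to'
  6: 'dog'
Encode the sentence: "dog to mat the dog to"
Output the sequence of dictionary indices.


Look up each word in the dictionary:
  'dog' -> 6
  'to' -> 5
  'mat' -> 4
  'the' -> 3
  'dog' -> 6
  'to' -> 5

Encoded: [6, 5, 4, 3, 6, 5]


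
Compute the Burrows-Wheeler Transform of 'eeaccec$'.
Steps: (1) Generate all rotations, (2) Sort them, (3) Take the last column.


Rotations (sorted):
  0: $eeaccec -> last char: c
  1: accec$ee -> last char: e
  2: c$eeacce -> last char: e
  3: ccec$eea -> last char: a
  4: cec$eeac -> last char: c
  5: eaccec$e -> last char: e
  6: ec$eeacc -> last char: c
  7: eeaccec$ -> last char: $


BWT = ceeacec$


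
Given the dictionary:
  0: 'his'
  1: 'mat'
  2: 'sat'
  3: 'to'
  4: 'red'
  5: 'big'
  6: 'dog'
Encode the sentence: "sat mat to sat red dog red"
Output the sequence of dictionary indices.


Look up each word in the dictionary:
  'sat' -> 2
  'mat' -> 1
  'to' -> 3
  'sat' -> 2
  'red' -> 4
  'dog' -> 6
  'red' -> 4

Encoded: [2, 1, 3, 2, 4, 6, 4]


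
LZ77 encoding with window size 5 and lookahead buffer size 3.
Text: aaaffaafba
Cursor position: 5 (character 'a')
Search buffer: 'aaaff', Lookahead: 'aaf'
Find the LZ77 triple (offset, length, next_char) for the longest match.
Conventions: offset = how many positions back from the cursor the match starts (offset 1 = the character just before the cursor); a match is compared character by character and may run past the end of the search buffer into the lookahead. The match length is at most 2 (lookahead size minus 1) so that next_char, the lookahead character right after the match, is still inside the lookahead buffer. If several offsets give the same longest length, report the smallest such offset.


Try each offset into the search buffer:
  offset=1 (pos 4, char 'f'): match length 0
  offset=2 (pos 3, char 'f'): match length 0
  offset=3 (pos 2, char 'a'): match length 1
  offset=4 (pos 1, char 'a'): match length 2
  offset=5 (pos 0, char 'a'): match length 2
Longest match has length 2, found at offsets 4, 5; take the smallest, offset 4.
next_char = character at position 5 + 2 = 7 -> 'f'

Best match: offset=4, length=2 (matching 'aa' starting at position 1)
LZ77 triple: (4, 2, 'f')


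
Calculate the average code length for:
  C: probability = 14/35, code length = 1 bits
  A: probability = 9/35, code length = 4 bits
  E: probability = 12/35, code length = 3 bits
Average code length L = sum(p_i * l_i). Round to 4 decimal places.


Weighted contributions p_i * l_i:
  C: (14/35) * 1 = 14/35
  A: (9/35) * 4 = 36/35
  E: (12/35) * 3 = 36/35
Sum = (14 + 36 + 36)/35 = 86/35

L = 86/35 = 2.4571 bits/symbol


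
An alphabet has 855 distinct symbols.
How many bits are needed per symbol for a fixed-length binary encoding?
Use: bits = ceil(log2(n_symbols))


log2(855) = 9.7398
Bracket: 2^9 = 512 < 855 <= 2^10 = 1024
So ceil(log2(855)) = 10

bits = ceil(log2(855)) = ceil(9.7398) = 10 bits


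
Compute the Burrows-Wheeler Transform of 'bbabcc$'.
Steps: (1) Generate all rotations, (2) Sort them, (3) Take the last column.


Rotations (sorted):
  0: $bbabcc -> last char: c
  1: abcc$bb -> last char: b
  2: babcc$b -> last char: b
  3: bbabcc$ -> last char: $
  4: bcc$bba -> last char: a
  5: c$bbabc -> last char: c
  6: cc$bbab -> last char: b


BWT = cbb$acb


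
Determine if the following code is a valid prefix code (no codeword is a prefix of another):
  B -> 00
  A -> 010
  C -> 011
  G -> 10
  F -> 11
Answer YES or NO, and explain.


Checking each pair (does one codeword prefix another?):
  B='00' vs A='010': no prefix
  B='00' vs C='011': no prefix
  B='00' vs G='10': no prefix
  B='00' vs F='11': no prefix
  A='010' vs B='00': no prefix
  A='010' vs C='011': no prefix
  A='010' vs G='10': no prefix
  A='010' vs F='11': no prefix
  C='011' vs B='00': no prefix
  C='011' vs A='010': no prefix
  C='011' vs G='10': no prefix
  C='011' vs F='11': no prefix
  G='10' vs B='00': no prefix
  G='10' vs A='010': no prefix
  G='10' vs C='011': no prefix
  G='10' vs F='11': no prefix
  F='11' vs B='00': no prefix
  F='11' vs A='010': no prefix
  F='11' vs C='011': no prefix
  F='11' vs G='10': no prefix
No violation found over all pairs.

YES -- this is a valid prefix code. No codeword is a prefix of any other codeword.


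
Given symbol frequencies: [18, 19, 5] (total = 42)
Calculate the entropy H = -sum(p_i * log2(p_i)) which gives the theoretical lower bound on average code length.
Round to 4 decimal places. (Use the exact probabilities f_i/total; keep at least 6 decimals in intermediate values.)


Per-symbol terms -p_i * log2(p_i) with p_i = f_i/42:
  p = 18/42 = 0.428571: log2(p) = -1.222392, -p*log2(p) = 0.523882
  p = 19/42 = 0.452381: log2(p) = -1.144390, -p*log2(p) = 0.517700
  p = 5/42 = 0.119048: log2(p) = -3.070389, -p*log2(p) = 0.365523
H = 0.523882 + 0.517700 + 0.365523 = 1.407105

H = 1.4071 bits/symbol


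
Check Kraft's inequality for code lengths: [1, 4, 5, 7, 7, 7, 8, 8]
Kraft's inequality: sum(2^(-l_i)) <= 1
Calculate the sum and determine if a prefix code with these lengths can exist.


Sum = 2^(-1) + 2^(-4) + 2^(-5) + 2^(-7) + 2^(-7) + 2^(-7) + 2^(-8) + 2^(-8)
    = 0.5 + 0.0625 + 0.03125 + 0.0078125 + 0.0078125 + 0.0078125 + 0.00390625 + 0.00390625
    = 160/256 = 0.625
Since 0.625 <= 1, Kraft's inequality IS satisfied.
A prefix code with these lengths CAN exist.

Kraft sum = 0.625. Satisfied.


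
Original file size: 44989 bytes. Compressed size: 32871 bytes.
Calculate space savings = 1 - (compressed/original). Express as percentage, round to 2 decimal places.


ratio = compressed/original = 32871/44989 = 0.730645
savings = 1 - ratio = 1 - 0.730645 = 0.269355
as a percentage: 0.269355 * 100 = 26.94%

Space savings = 1 - 32871/44989 = 26.94%


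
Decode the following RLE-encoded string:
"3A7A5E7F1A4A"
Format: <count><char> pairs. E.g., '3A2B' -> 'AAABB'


Expanding each <count><char> pair:
  3A -> 'AAA'
  7A -> 'AAAAAAA'
  5E -> 'EEEEE'
  7F -> 'FFFFFFF'
  1A -> 'A'
  4A -> 'AAAA'

Decoded = AAAAAAAAAAEEEEEFFFFFFFAAAAA


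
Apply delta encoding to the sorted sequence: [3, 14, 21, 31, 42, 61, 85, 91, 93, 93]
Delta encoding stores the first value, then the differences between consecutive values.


First value: 3
Deltas:
  14 - 3 = 11
  21 - 14 = 7
  31 - 21 = 10
  42 - 31 = 11
  61 - 42 = 19
  85 - 61 = 24
  91 - 85 = 6
  93 - 91 = 2
  93 - 93 = 0


Delta encoded: [3, 11, 7, 10, 11, 19, 24, 6, 2, 0]


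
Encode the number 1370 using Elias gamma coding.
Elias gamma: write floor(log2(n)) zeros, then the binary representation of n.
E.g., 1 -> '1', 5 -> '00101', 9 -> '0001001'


num_bits = floor(log2(1370)) + 1 = 11
leading_zeros = num_bits - 1 = 10
binary(1370) = 10101011010

Elias gamma(1370) = '0000000000' + '10101011010' = 000000000010101011010 (21 bits)


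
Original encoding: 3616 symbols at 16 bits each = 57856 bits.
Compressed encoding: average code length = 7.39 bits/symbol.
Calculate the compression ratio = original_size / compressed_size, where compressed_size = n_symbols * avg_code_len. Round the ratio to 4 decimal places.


original_size = n_symbols * orig_bits = 3616 * 16 = 57856 bits
compressed_size = n_symbols * avg_code_len = 3616 * 7.39 = 26722.24 bits
ratio = original_size / compressed_size = 57856 / 26722.24 = 2.1651

Compression ratio = 2.1651


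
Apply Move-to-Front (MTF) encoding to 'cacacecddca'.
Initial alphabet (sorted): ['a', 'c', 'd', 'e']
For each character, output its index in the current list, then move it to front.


MTF encoding:
'c': index 1 in ['a', 'c', 'd', 'e'] -> ['c', 'a', 'd', 'e']
'a': index 1 in ['c', 'a', 'd', 'e'] -> ['a', 'c', 'd', 'e']
'c': index 1 in ['a', 'c', 'd', 'e'] -> ['c', 'a', 'd', 'e']
'a': index 1 in ['c', 'a', 'd', 'e'] -> ['a', 'c', 'd', 'e']
'c': index 1 in ['a', 'c', 'd', 'e'] -> ['c', 'a', 'd', 'e']
'e': index 3 in ['c', 'a', 'd', 'e'] -> ['e', 'c', 'a', 'd']
'c': index 1 in ['e', 'c', 'a', 'd'] -> ['c', 'e', 'a', 'd']
'd': index 3 in ['c', 'e', 'a', 'd'] -> ['d', 'c', 'e', 'a']
'd': index 0 in ['d', 'c', 'e', 'a'] -> ['d', 'c', 'e', 'a']
'c': index 1 in ['d', 'c', 'e', 'a'] -> ['c', 'd', 'e', 'a']
'a': index 3 in ['c', 'd', 'e', 'a'] -> ['a', 'c', 'd', 'e']


Output: [1, 1, 1, 1, 1, 3, 1, 3, 0, 1, 3]


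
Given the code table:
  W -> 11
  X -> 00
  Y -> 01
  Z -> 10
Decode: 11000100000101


Decoding:
11 -> W
00 -> X
01 -> Y
00 -> X
00 -> X
01 -> Y
01 -> Y


Result: WXYXXYY


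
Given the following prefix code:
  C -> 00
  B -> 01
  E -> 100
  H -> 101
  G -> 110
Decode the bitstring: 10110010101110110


Decoding step by step:
Bits 101 -> H
Bits 100 -> E
Bits 101 -> H
Bits 01 -> B
Bits 110 -> G
Bits 110 -> G


Decoded message: HEHBGG


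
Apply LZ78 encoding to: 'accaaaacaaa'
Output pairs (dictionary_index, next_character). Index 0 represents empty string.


LZ78 encoding steps:
Dictionary: {0: ''}
Step 1: w='' (idx 0), next='a' -> output (0, 'a'), add 'a' as idx 1
Step 2: w='' (idx 0), next='c' -> output (0, 'c'), add 'c' as idx 2
Step 3: w='c' (idx 2), next='a' -> output (2, 'a'), add 'ca' as idx 3
Step 4: w='a' (idx 1), next='a' -> output (1, 'a'), add 'aa' as idx 4
Step 5: w='a' (idx 1), next='c' -> output (1, 'c'), add 'ac' as idx 5
Step 6: w='aa' (idx 4), next='a' -> output (4, 'a'), add 'aaa' as idx 6


Encoded: [(0, 'a'), (0, 'c'), (2, 'a'), (1, 'a'), (1, 'c'), (4, 'a')]


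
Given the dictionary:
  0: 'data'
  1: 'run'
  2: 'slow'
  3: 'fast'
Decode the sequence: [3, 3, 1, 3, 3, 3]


Look up each index in the dictionary:
  3 -> 'fast'
  3 -> 'fast'
  1 -> 'run'
  3 -> 'fast'
  3 -> 'fast'
  3 -> 'fast'

Decoded: "fast fast run fast fast fast"


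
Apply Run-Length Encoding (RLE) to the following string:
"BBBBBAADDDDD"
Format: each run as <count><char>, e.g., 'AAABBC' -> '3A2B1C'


Scanning runs left to right:
  i=0: run of 'B' x 5 -> '5B'
  i=5: run of 'A' x 2 -> '2A'
  i=7: run of 'D' x 5 -> '5D'

RLE = 5B2A5D


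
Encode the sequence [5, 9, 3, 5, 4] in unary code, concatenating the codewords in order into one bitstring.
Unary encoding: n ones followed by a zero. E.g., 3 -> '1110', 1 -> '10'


Encode each number as n ones followed by a terminating 0:
  5 -> 111110 (6 bits)
  9 -> 1111111110 (10 bits)
  3 -> 1110 (4 bits)
  5 -> 111110 (6 bits)
  4 -> 11110 (5 bits)
Total length = 6 + 10 + 4 + 6 + 5 = 31 bits.

Unary([5, 9, 3, 5, 4]) = 1111101111111110111011111011110 (31 bits)


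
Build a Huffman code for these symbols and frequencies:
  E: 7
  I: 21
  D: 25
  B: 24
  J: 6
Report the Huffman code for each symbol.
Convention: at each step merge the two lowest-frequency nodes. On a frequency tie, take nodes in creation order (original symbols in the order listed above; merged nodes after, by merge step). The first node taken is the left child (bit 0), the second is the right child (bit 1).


Huffman tree construction:
Step 1: Merge J(6) + E(7) = 13
Step 2: Merge (J+E)(13) + I(21) = 34
Step 3: Merge B(24) + D(25) = 49
Step 4: Merge ((J+E)+I)(34) + (B+D)(49) = 83
Read each symbol's code off the tree from the root (left child = 0, right child = 1).

Codes:
  E: 001 (length 3)
  I: 01 (length 2)
  D: 11 (length 2)
  B: 10 (length 2)
  J: 000 (length 3)
Average code length: 179/83 = 2.1566 bits/symbol


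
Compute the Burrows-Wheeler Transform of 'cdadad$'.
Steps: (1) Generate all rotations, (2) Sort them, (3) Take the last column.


Rotations (sorted):
  0: $cdadad -> last char: d
  1: ad$cdad -> last char: d
  2: adad$cd -> last char: d
  3: cdadad$ -> last char: $
  4: d$cdada -> last char: a
  5: dad$cda -> last char: a
  6: dadad$c -> last char: c


BWT = ddd$aac


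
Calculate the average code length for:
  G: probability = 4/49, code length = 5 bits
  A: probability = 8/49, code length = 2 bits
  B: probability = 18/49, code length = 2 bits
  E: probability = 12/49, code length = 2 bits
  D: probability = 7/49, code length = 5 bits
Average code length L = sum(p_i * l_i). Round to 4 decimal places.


Weighted contributions p_i * l_i:
  G: (4/49) * 5 = 20/49
  A: (8/49) * 2 = 16/49
  B: (18/49) * 2 = 36/49
  E: (12/49) * 2 = 24/49
  D: (7/49) * 5 = 35/49
Sum = (20 + 16 + 36 + 24 + 35)/49 = 131/49

L = 131/49 = 2.6735 bits/symbol


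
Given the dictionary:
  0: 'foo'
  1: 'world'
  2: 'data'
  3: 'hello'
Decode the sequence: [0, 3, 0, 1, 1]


Look up each index in the dictionary:
  0 -> 'foo'
  3 -> 'hello'
  0 -> 'foo'
  1 -> 'world'
  1 -> 'world'

Decoded: "foo hello foo world world"


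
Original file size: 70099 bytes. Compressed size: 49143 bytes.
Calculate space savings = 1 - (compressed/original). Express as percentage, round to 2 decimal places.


ratio = compressed/original = 49143/70099 = 0.701051
savings = 1 - ratio = 1 - 0.701051 = 0.298949
as a percentage: 0.298949 * 100 = 29.89%

Space savings = 1 - 49143/70099 = 29.89%


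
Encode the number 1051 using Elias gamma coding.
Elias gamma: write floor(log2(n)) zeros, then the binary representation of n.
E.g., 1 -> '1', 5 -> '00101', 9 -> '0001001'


num_bits = floor(log2(1051)) + 1 = 11
leading_zeros = num_bits - 1 = 10
binary(1051) = 10000011011

Elias gamma(1051) = '0000000000' + '10000011011' = 000000000010000011011 (21 bits)


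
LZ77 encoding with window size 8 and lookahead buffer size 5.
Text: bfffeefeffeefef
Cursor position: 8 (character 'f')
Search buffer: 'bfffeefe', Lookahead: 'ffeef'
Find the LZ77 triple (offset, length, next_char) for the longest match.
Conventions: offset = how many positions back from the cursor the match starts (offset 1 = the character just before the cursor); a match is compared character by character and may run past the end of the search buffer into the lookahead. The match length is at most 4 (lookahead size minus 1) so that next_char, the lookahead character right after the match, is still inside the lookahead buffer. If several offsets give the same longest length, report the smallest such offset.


Try each offset into the search buffer:
  offset=1 (pos 7, char 'e'): match length 0
  offset=2 (pos 6, char 'f'): match length 1
  offset=3 (pos 5, char 'e'): match length 0
  offset=4 (pos 4, char 'e'): match length 0
  offset=5 (pos 3, char 'f'): match length 1
  offset=6 (pos 2, char 'f'): match length 4
  offset=7 (pos 1, char 'f'): match length 2
  offset=8 (pos 0, char 'b'): match length 0
Longest match has length 4 at offset 6.
next_char = character at position 8 + 4 = 12 -> 'f'

Best match: offset=6, length=4 (matching 'ffee' starting at position 2)
LZ77 triple: (6, 4, 'f')


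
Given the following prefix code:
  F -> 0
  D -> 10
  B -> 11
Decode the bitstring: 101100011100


Decoding step by step:
Bits 10 -> D
Bits 11 -> B
Bits 0 -> F
Bits 0 -> F
Bits 0 -> F
Bits 11 -> B
Bits 10 -> D
Bits 0 -> F


Decoded message: DBFFFBDF


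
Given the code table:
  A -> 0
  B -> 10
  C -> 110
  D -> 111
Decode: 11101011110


Decoding:
111 -> D
0 -> A
10 -> B
111 -> D
10 -> B


Result: DABDB


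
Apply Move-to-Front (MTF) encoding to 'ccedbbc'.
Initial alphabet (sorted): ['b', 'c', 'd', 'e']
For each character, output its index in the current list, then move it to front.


MTF encoding:
'c': index 1 in ['b', 'c', 'd', 'e'] -> ['c', 'b', 'd', 'e']
'c': index 0 in ['c', 'b', 'd', 'e'] -> ['c', 'b', 'd', 'e']
'e': index 3 in ['c', 'b', 'd', 'e'] -> ['e', 'c', 'b', 'd']
'd': index 3 in ['e', 'c', 'b', 'd'] -> ['d', 'e', 'c', 'b']
'b': index 3 in ['d', 'e', 'c', 'b'] -> ['b', 'd', 'e', 'c']
'b': index 0 in ['b', 'd', 'e', 'c'] -> ['b', 'd', 'e', 'c']
'c': index 3 in ['b', 'd', 'e', 'c'] -> ['c', 'b', 'd', 'e']


Output: [1, 0, 3, 3, 3, 0, 3]


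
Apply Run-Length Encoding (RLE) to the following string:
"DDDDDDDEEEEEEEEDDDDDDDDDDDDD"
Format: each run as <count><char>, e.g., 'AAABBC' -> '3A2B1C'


Scanning runs left to right:
  i=0: run of 'D' x 7 -> '7D'
  i=7: run of 'E' x 8 -> '8E'
  i=15: run of 'D' x 13 -> '13D'

RLE = 7D8E13D


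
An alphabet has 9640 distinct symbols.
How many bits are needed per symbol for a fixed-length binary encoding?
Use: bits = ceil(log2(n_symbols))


log2(9640) = 13.2348
Bracket: 2^13 = 8192 < 9640 <= 2^14 = 16384
So ceil(log2(9640)) = 14

bits = ceil(log2(9640)) = ceil(13.2348) = 14 bits


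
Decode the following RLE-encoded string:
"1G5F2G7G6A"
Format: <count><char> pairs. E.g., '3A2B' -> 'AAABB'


Expanding each <count><char> pair:
  1G -> 'G'
  5F -> 'FFFFF'
  2G -> 'GG'
  7G -> 'GGGGGGG'
  6A -> 'AAAAAA'

Decoded = GFFFFFGGGGGGGGGAAAAAA


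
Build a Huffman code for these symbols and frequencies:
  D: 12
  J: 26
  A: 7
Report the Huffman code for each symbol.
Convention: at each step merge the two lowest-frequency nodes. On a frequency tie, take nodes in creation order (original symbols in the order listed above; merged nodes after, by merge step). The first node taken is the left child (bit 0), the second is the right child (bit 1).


Huffman tree construction:
Step 1: Merge A(7) + D(12) = 19
Step 2: Merge (A+D)(19) + J(26) = 45
Read each symbol's code off the tree from the root (left child = 0, right child = 1).

Codes:
  D: 01 (length 2)
  J: 1 (length 1)
  A: 00 (length 2)
Average code length: 64/45 = 1.4222 bits/symbol


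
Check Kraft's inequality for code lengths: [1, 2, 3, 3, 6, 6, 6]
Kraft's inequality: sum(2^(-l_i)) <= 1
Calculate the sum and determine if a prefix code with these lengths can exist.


Sum = 2^(-1) + 2^(-2) + 2^(-3) + 2^(-3) + 2^(-6) + 2^(-6) + 2^(-6)
    = 0.5 + 0.25 + 0.125 + 0.125 + 0.015625 + 0.015625 + 0.015625
    = 67/64 = 1.046875
Since 1.046875 > 1, Kraft's inequality is NOT satisfied.
A prefix code with these lengths CANNOT exist.

Kraft sum = 1.046875. Not satisfied.


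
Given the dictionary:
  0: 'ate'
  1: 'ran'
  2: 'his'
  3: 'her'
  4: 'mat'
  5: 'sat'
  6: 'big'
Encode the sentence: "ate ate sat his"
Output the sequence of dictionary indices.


Look up each word in the dictionary:
  'ate' -> 0
  'ate' -> 0
  'sat' -> 5
  'his' -> 2

Encoded: [0, 0, 5, 2]


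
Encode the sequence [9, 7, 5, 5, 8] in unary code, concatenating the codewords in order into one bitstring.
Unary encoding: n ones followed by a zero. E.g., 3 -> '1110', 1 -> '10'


Encode each number as n ones followed by a terminating 0:
  9 -> 1111111110 (10 bits)
  7 -> 11111110 (8 bits)
  5 -> 111110 (6 bits)
  5 -> 111110 (6 bits)
  8 -> 111111110 (9 bits)
Total length = 10 + 8 + 6 + 6 + 9 = 39 bits.

Unary([9, 7, 5, 5, 8]) = 111111111011111110111110111110111111110 (39 bits)


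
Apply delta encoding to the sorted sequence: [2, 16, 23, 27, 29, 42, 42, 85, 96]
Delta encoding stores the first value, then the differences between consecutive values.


First value: 2
Deltas:
  16 - 2 = 14
  23 - 16 = 7
  27 - 23 = 4
  29 - 27 = 2
  42 - 29 = 13
  42 - 42 = 0
  85 - 42 = 43
  96 - 85 = 11


Delta encoded: [2, 14, 7, 4, 2, 13, 0, 43, 11]


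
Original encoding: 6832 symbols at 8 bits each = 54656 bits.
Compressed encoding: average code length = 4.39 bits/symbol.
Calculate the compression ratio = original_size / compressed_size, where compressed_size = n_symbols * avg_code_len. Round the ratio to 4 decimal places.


original_size = n_symbols * orig_bits = 6832 * 8 = 54656 bits
compressed_size = n_symbols * avg_code_len = 6832 * 4.39 = 29992.48 bits
ratio = original_size / compressed_size = 54656 / 29992.48 = 1.8223

Compression ratio = 1.8223


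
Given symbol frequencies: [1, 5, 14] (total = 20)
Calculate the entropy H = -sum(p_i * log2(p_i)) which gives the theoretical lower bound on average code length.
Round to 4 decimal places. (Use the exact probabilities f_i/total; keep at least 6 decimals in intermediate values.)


Per-symbol terms -p_i * log2(p_i) with p_i = f_i/20:
  p = 1/20 = 0.050000: log2(p) = -4.321928, -p*log2(p) = 0.216096
  p = 5/20 = 0.250000: log2(p) = -2.000000, -p*log2(p) = 0.500000
  p = 14/20 = 0.700000: log2(p) = -0.514573, -p*log2(p) = 0.360201
H = 0.216096 + 0.500000 + 0.360201 = 1.076297

H = 1.0763 bits/symbol


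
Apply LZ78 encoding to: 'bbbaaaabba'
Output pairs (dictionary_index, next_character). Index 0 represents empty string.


LZ78 encoding steps:
Dictionary: {0: ''}
Step 1: w='' (idx 0), next='b' -> output (0, 'b'), add 'b' as idx 1
Step 2: w='b' (idx 1), next='b' -> output (1, 'b'), add 'bb' as idx 2
Step 3: w='' (idx 0), next='a' -> output (0, 'a'), add 'a' as idx 3
Step 4: w='a' (idx 3), next='a' -> output (3, 'a'), add 'aa' as idx 4
Step 5: w='a' (idx 3), next='b' -> output (3, 'b'), add 'ab' as idx 5
Step 6: w='b' (idx 1), next='a' -> output (1, 'a'), add 'ba' as idx 6


Encoded: [(0, 'b'), (1, 'b'), (0, 'a'), (3, 'a'), (3, 'b'), (1, 'a')]
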